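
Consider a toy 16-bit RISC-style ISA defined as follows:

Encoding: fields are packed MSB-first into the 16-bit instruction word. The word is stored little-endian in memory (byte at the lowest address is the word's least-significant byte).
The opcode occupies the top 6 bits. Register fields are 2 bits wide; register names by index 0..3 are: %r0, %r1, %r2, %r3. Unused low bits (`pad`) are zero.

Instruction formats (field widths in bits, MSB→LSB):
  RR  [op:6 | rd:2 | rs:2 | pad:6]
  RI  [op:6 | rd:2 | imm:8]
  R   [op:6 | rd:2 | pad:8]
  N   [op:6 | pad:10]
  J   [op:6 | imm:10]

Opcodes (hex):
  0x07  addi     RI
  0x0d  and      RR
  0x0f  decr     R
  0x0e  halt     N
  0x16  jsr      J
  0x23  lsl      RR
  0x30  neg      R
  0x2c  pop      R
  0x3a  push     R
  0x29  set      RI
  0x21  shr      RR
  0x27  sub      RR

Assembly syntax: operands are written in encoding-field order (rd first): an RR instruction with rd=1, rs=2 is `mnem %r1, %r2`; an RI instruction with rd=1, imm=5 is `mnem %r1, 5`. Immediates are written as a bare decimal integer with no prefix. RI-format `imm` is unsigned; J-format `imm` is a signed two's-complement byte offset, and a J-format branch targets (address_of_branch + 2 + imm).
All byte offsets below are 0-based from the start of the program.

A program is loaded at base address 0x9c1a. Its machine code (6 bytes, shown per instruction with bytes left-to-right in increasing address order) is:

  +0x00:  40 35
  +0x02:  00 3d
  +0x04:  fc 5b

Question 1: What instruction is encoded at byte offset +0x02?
[02] 00 3d → 0x3d00
  op=0x3d00>>10=0xf ⇒ decr (R)
  rd@[9:8]=0x1 ⇒ %r1

decr %r1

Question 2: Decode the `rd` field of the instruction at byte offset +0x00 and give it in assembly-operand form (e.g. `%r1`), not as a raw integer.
@+00  little-endian(40 35) = 0x3540
  top 6b → 0xd → and [RR]
  [9:8] rd=1 = %r1
  [7:6] rs=1 = %r1

%r1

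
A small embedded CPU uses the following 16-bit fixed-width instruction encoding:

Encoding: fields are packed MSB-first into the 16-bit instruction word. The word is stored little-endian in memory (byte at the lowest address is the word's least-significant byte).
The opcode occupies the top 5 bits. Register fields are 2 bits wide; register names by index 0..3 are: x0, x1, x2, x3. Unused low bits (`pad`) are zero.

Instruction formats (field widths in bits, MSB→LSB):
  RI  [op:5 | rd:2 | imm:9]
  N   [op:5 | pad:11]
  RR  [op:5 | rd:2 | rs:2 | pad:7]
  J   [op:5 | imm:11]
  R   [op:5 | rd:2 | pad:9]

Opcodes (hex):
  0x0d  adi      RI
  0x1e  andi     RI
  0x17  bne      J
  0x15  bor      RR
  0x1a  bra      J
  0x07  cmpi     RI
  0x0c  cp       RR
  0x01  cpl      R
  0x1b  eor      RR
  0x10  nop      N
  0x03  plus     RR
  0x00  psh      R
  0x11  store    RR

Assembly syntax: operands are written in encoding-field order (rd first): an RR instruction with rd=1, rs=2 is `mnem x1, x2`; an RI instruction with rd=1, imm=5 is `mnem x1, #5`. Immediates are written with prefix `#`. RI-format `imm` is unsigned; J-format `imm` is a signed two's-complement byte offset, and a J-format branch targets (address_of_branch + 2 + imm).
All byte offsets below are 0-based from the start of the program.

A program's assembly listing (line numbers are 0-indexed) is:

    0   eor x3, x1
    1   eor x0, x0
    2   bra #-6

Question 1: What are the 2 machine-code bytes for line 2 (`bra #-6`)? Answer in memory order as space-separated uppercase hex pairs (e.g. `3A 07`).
FA D7

L2: bra op=0x1a:5|imm=-6:11 ⇒ 0xd7fa ⇒ little fa d7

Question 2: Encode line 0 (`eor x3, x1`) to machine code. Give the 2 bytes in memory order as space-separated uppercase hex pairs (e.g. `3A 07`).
80 DE

L0: eor op=0x1b:5|rd=3:2|rs=1:2|pad=0:7 ⇒ 0xde80 ⇒ little 80 de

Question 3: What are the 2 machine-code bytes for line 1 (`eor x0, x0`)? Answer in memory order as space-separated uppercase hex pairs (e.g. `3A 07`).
L1: eor op=0x1b:5|rd=0:2|rs=0:2|pad=0:7 ⇒ 0xd800 ⇒ little 00 d8

00 D8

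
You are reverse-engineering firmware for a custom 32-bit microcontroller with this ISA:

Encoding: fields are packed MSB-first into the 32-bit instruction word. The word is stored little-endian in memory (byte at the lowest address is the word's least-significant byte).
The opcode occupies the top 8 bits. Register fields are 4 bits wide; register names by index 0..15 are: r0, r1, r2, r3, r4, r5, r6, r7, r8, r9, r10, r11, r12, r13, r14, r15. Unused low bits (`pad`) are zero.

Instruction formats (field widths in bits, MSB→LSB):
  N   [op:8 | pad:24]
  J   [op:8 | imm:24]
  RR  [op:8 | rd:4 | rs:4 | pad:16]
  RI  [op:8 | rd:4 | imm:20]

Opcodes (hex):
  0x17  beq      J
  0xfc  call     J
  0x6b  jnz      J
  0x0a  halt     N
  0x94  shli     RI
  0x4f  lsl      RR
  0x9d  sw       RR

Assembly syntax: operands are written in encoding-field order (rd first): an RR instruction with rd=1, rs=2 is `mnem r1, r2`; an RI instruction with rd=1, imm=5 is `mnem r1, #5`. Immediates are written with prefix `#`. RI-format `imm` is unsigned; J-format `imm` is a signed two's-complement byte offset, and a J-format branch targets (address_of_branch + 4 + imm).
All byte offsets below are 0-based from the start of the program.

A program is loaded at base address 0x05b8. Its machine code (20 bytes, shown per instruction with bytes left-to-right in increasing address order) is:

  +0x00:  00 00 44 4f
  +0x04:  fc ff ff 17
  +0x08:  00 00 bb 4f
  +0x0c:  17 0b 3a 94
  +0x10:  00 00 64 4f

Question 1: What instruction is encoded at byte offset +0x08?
off 0x08: read 00 00 bb 4f as little → 0x4fbb0000
  top 8b → 0x4f → lsl [RR]
  rd@[23:20]=0xb ⇒ r11
  rs@[19:16]=0xb ⇒ r11

lsl r11, r11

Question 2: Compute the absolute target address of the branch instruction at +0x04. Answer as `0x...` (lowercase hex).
[04] fc ff ff 17 → 0x17fffffc
  op=0x17fffffc>>24=0x17 ⇒ beq (J)
  imm: (w>>0)&0xffffff=0xfffffc (s24→-4) → #-4
  target = base 0x05b8 + off 0x04 + 4 + imm -4 = 0x05bc

0x05bc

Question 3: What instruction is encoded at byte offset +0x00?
lsl r4, r4

@+00  little-endian(00 00 44 4f) = 0x4f440000
  top 8b → 0x4f → lsl [RR]
  rd@[23:20]=0x4 ⇒ r4
  rs@[19:16]=0x4 ⇒ r4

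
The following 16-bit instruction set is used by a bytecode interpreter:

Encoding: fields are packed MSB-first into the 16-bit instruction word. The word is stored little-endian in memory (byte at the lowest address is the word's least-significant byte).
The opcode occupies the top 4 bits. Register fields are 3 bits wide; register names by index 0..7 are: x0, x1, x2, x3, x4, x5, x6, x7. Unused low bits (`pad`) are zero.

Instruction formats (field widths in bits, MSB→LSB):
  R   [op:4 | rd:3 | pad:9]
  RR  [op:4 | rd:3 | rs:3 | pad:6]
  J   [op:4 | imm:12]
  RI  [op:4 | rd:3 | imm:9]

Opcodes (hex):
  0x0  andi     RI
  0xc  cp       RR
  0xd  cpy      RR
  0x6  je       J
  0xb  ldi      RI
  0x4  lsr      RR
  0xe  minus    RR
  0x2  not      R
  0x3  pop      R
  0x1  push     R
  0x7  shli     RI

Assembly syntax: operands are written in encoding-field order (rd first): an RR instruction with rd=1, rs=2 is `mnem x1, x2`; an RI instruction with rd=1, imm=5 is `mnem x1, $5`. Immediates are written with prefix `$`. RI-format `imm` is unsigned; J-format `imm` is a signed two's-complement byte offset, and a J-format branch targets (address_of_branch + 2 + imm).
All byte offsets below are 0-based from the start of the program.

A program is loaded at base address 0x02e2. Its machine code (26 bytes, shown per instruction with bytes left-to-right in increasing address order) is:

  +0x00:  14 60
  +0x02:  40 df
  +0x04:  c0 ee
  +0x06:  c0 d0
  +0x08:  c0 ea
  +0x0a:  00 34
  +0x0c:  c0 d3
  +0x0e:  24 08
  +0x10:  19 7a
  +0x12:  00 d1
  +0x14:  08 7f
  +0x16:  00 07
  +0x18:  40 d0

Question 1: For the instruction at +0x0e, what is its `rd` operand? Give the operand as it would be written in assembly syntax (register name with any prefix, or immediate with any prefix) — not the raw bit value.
[0e] 24 08 → 0x0824
  op=0x0824>>12=0x0 ⇒ andi (RI)
  rd: (w>>9)&0x7=0x4 → x4
  imm: (w>>0)&0x1ff=0x24 → $36

x4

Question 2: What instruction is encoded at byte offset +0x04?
minus x7, x3

+0x04: c0 ee ⇒ word 0xeec0 (little)
  op=0xeec0>>12=0xe ⇒ minus (RR)
  [11:9] rd=7 = x7
  [8:6] rs=3 = x3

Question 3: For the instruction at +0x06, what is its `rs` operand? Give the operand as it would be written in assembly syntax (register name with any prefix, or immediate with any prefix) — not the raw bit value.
+0x06: c0 d0 ⇒ word 0xd0c0 (little)
  top 4b → 0xd → cpy [RR]
  rd: (w>>9)&0x7=0x0 → x0
  rs: (w>>6)&0x7=0x3 → x3

x3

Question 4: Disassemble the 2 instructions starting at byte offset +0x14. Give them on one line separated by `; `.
@+14  little-endian(08 7f) = 0x7f08
  opcode bits[15:12]=0x7: shli/RI
  [11:9] rd=7 = x7
  [8:0] imm=264 = $264
@+16  little-endian(00 07) = 0x0700
  opcode bits[15:12]=0x0: andi/RI
  [11:9] rd=3 = x3
  [8:0] imm=256 = $256

shli x7, $264; andi x3, $256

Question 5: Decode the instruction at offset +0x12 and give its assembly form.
+0x12: 00 d1 ⇒ word 0xd100 (little)
  op=0xd100>>12=0xd ⇒ cpy (RR)
  rd@[11:9]=0x0 ⇒ x0
  rs@[8:6]=0x4 ⇒ x4

cpy x0, x4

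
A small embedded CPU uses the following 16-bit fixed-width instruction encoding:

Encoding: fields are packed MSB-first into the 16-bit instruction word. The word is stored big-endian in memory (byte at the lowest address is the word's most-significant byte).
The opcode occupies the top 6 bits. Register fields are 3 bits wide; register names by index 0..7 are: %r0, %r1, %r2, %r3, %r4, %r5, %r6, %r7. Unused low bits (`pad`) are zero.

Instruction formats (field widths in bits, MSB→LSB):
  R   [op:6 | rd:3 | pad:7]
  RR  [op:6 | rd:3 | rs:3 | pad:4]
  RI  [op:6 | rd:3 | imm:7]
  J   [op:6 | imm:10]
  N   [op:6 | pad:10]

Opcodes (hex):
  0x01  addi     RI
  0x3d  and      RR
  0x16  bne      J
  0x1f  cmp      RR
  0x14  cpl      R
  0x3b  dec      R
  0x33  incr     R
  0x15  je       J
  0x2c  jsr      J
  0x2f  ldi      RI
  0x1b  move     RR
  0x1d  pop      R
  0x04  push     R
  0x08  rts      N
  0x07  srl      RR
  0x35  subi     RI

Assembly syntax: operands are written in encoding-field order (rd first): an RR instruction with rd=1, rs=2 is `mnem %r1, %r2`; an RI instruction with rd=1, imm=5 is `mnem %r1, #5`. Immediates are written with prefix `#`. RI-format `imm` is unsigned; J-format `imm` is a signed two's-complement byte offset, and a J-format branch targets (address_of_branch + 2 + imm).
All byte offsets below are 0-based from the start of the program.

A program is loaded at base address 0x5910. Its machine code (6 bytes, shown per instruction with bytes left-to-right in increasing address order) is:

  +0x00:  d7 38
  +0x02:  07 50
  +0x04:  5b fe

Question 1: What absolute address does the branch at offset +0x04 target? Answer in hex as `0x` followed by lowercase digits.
0x5914

off 0x04: read 5b fe as big → 0x5bfe
  top 6b → 0x16 → bne [J]
  imm@[9:0]=0x3fe (s10→-2) ⇒ #-2
  target = base 0x5910 + off 0x04 + 2 + imm -2 = 0x5914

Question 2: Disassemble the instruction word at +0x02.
[02] 07 50 → 0x0750
  opcode bits[15:10]=0x1: addi/RI
  rd@[9:7]=0x6 ⇒ %r6
  imm@[6:0]=0x50 ⇒ #80

addi %r6, #80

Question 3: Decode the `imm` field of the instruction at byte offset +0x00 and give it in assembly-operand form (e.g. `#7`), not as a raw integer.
+0x00: d7 38 ⇒ word 0xd738 (big)
  opcode bits[15:10]=0x35: subi/RI
  [9:7] rd=6 = %r6
  [6:0] imm=56 = #56

#56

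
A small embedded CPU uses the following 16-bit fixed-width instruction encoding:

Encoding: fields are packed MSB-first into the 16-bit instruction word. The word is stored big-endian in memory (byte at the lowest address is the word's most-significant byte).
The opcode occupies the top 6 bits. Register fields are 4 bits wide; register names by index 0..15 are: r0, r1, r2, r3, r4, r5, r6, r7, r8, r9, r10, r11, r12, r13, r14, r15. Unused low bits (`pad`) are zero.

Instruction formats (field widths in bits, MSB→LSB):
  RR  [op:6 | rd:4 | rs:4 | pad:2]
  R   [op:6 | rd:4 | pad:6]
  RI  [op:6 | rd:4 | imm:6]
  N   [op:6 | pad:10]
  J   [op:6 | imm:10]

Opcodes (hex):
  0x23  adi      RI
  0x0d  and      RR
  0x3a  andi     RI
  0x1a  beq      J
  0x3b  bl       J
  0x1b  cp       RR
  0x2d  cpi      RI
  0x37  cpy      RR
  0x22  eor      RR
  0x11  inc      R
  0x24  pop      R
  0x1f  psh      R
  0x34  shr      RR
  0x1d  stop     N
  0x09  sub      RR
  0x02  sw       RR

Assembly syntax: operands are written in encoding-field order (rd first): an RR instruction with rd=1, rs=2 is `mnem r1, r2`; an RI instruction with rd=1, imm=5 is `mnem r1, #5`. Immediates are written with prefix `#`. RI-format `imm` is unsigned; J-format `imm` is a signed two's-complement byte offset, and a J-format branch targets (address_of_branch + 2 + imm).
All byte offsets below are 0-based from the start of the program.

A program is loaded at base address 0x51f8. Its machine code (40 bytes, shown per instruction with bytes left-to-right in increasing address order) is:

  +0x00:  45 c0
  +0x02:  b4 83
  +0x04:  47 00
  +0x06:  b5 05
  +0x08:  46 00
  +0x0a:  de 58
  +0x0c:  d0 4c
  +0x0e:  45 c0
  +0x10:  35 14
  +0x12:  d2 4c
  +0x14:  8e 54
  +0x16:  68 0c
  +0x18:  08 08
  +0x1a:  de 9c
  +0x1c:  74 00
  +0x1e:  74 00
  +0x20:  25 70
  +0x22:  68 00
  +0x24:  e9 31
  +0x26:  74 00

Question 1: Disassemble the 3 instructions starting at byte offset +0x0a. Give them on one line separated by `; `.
cpy r9, r6; shr r1, r3; inc r7

off 0x0a: read de 58 as big → 0xde58
  op=0xde58>>10=0x37 ⇒ cpy (RR)
  [9:6] rd=9 = r9
  [5:2] rs=6 = r6
off 0x0c: read d0 4c as big → 0xd04c
  op=0xd04c>>10=0x34 ⇒ shr (RR)
  [9:6] rd=1 = r1
  [5:2] rs=3 = r3
off 0x0e: read 45 c0 as big → 0x45c0
  op=0x45c0>>10=0x11 ⇒ inc (R)
  [9:6] rd=7 = r7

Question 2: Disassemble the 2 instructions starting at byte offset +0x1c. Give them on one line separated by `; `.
stop; stop

+0x1c: 74 00 ⇒ word 0x7400 (big)
  opcode bits[15:10]=0x1d: stop/N
+0x1e: 74 00 ⇒ word 0x7400 (big)
  opcode bits[15:10]=0x1d: stop/N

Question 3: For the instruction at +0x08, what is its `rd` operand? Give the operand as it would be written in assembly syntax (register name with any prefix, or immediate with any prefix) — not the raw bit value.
r8

+0x08: 46 00 ⇒ word 0x4600 (big)
  top 6b → 0x11 → inc [R]
  rd: (w>>6)&0xf=0x8 → r8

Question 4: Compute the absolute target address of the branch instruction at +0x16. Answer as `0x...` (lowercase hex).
0x521c

@+16  big-endian(68 0c) = 0x680c
  top 6b → 0x1a → beq [J]
  [9:0] imm=12 = #12
  target = base 0x51f8 + off 0x16 + 2 + imm 12 = 0x521c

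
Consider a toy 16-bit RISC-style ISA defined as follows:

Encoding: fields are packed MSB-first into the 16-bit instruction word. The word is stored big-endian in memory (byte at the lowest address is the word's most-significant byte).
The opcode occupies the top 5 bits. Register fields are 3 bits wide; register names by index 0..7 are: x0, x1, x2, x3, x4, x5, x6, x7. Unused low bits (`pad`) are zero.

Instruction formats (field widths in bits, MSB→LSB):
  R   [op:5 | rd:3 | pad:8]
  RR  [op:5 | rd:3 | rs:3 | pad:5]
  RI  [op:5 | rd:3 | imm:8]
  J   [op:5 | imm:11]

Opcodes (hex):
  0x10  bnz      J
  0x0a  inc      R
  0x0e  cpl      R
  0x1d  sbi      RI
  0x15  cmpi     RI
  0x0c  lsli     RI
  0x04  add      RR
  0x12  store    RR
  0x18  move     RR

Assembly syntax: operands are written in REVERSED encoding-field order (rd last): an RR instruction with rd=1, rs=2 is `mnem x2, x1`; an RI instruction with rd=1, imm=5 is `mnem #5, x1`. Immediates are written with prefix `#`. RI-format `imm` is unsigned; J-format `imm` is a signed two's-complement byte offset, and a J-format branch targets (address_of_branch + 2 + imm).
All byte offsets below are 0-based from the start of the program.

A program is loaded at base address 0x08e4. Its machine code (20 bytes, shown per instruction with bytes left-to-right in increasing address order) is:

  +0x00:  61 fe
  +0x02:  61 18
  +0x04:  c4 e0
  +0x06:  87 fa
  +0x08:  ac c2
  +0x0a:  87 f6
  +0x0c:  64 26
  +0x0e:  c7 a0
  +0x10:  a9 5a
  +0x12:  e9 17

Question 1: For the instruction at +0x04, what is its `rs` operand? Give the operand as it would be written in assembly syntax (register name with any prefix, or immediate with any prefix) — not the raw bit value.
[04] c4 e0 → 0xc4e0
  opcode bits[15:11]=0x18: move/RR
  rd@[10:8]=0x4 ⇒ x4
  rs@[7:5]=0x7 ⇒ x7

x7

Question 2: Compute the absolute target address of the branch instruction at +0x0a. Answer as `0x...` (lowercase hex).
0x08e6

off 0x0a: read 87 f6 as big → 0x87f6
  opcode bits[15:11]=0x10: bnz/J
  [10:0] imm=2038 (s11→-10) = #-10
  target = base 0x08e4 + off 0x0a + 2 + imm -10 = 0x08e6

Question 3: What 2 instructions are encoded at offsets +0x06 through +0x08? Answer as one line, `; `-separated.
[06] 87 fa → 0x87fa
  op=0x87fa>>11=0x10 ⇒ bnz (J)
  imm@[10:0]=0x7fa (s11→-6) ⇒ #-6
[08] ac c2 → 0xacc2
  op=0xacc2>>11=0x15 ⇒ cmpi (RI)
  rd@[10:8]=0x4 ⇒ x4
  imm@[7:0]=0xc2 ⇒ #194

bnz #-6; cmpi #194, x4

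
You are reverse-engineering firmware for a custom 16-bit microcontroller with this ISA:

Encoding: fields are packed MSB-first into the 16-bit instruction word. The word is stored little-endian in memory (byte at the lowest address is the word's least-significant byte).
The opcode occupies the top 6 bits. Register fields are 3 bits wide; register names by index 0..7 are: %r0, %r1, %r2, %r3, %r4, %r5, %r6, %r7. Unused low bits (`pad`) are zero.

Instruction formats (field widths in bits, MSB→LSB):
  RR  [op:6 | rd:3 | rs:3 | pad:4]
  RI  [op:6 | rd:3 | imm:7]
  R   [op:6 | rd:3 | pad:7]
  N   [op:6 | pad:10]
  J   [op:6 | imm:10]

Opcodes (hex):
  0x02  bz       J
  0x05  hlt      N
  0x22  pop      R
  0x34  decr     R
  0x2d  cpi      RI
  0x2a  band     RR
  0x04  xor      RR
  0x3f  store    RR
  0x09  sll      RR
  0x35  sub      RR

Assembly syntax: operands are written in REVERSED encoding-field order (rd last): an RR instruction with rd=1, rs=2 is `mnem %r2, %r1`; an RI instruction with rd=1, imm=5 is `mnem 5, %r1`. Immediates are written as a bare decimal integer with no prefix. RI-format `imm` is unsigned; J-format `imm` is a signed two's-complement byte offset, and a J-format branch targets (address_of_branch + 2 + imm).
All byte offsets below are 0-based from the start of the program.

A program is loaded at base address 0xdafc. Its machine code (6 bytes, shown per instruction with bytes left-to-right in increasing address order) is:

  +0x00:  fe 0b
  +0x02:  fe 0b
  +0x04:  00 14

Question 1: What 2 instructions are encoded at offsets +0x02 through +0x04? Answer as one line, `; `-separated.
[02] fe 0b → 0x0bfe
  top 6b → 0x2 → bz [J]
  imm: (w>>0)&0x3ff=0x3fe (s10→-2) → -2
[04] 00 14 → 0x1400
  top 6b → 0x5 → hlt [N]

bz -2; hlt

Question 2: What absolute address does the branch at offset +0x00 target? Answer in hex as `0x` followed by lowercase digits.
0xdafc

off 0x00: read fe 0b as little → 0x0bfe
  top 6b → 0x2 → bz [J]
  imm@[9:0]=0x3fe (s10→-2) ⇒ -2
  target = base 0xdafc + off 0x00 + 2 + imm -2 = 0xdafc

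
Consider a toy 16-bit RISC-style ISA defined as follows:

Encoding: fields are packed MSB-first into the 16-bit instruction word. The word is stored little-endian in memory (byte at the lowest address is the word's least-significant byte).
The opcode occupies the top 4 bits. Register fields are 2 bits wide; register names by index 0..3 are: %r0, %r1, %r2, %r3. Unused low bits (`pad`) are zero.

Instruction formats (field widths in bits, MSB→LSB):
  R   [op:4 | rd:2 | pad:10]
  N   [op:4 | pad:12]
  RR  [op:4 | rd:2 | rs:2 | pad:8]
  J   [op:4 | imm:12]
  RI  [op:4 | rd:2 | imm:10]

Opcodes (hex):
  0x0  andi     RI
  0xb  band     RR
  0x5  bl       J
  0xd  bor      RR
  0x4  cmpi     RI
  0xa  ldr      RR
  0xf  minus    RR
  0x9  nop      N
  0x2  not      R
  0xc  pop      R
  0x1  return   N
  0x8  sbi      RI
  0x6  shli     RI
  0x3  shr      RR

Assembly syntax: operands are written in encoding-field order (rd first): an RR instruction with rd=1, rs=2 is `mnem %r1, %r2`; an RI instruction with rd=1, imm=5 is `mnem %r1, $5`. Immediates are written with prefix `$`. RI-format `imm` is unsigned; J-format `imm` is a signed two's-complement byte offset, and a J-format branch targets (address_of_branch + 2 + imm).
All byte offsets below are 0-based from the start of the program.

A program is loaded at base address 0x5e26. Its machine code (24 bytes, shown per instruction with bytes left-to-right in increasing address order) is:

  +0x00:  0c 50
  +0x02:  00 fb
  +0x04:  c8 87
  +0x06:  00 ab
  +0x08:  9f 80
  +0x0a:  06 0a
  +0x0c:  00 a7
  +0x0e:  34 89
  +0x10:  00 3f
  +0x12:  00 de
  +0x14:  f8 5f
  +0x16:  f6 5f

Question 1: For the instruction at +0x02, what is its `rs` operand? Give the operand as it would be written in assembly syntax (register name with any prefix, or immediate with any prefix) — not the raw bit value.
%r3

@+02  little-endian(00 fb) = 0xfb00
  top 4b → 0xf → minus [RR]
  [11:10] rd=2 = %r2
  [9:8] rs=3 = %r3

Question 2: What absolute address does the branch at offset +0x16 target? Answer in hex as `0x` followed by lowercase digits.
0x5e34

off 0x16: read f6 5f as little → 0x5ff6
  op=0x5ff6>>12=0x5 ⇒ bl (J)
  [11:0] imm=4086 (s12→-10) = $-10
  target = base 0x5e26 + off 0x16 + 2 + imm -10 = 0x5e34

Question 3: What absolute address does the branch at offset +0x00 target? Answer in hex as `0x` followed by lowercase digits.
0x5e34

[00] 0c 50 → 0x500c
  opcode bits[15:12]=0x5: bl/J
  imm@[11:0]=0xc ⇒ $12
  target = base 0x5e26 + off 0x00 + 2 + imm 12 = 0x5e34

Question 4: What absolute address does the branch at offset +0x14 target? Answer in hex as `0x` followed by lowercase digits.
0x5e34

+0x14: f8 5f ⇒ word 0x5ff8 (little)
  op=0x5ff8>>12=0x5 ⇒ bl (J)
  imm@[11:0]=0xff8 (s12→-8) ⇒ $-8
  target = base 0x5e26 + off 0x14 + 2 + imm -8 = 0x5e34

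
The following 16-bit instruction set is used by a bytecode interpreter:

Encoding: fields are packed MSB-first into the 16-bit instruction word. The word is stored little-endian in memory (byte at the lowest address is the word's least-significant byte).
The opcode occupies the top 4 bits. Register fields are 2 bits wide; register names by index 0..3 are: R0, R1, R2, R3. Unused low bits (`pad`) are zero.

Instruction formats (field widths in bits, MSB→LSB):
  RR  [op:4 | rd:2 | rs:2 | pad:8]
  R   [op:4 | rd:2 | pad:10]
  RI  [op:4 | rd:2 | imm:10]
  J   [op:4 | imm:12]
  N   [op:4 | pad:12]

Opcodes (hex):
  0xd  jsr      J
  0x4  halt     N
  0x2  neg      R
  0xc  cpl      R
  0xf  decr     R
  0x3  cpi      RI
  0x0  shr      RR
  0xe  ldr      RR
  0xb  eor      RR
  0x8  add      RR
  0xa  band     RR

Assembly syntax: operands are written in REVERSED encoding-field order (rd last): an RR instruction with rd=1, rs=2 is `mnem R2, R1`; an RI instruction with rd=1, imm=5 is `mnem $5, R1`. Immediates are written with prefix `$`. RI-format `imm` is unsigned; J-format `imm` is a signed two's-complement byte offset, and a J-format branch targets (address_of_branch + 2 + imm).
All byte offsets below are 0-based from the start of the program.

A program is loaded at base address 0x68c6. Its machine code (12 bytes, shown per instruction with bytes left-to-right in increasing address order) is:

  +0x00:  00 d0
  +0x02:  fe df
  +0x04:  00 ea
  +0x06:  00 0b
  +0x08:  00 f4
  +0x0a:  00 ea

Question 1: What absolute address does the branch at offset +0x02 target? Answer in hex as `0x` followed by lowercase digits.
0x68c8

@+02  little-endian(fe df) = 0xdffe
  top 4b → 0xd → jsr [J]
  imm@[11:0]=0xffe (s12→-2) ⇒ $-2
  target = base 0x68c6 + off 0x02 + 2 + imm -2 = 0x68c8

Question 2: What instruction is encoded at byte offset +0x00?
jsr $0

@+00  little-endian(00 d0) = 0xd000
  top 4b → 0xd → jsr [J]
  imm: (w>>0)&0xfff=0x0 → $0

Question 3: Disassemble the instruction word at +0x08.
[08] 00 f4 → 0xf400
  top 4b → 0xf → decr [R]
  rd: (w>>10)&0x3=0x1 → R1

decr R1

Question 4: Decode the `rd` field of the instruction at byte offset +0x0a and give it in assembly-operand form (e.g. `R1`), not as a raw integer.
R2

off 0x0a: read 00 ea as little → 0xea00
  top 4b → 0xe → ldr [RR]
  [11:10] rd=2 = R2
  [9:8] rs=2 = R2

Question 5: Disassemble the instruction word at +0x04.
ldr R2, R2

@+04  little-endian(00 ea) = 0xea00
  op=0xea00>>12=0xe ⇒ ldr (RR)
  rd@[11:10]=0x2 ⇒ R2
  rs@[9:8]=0x2 ⇒ R2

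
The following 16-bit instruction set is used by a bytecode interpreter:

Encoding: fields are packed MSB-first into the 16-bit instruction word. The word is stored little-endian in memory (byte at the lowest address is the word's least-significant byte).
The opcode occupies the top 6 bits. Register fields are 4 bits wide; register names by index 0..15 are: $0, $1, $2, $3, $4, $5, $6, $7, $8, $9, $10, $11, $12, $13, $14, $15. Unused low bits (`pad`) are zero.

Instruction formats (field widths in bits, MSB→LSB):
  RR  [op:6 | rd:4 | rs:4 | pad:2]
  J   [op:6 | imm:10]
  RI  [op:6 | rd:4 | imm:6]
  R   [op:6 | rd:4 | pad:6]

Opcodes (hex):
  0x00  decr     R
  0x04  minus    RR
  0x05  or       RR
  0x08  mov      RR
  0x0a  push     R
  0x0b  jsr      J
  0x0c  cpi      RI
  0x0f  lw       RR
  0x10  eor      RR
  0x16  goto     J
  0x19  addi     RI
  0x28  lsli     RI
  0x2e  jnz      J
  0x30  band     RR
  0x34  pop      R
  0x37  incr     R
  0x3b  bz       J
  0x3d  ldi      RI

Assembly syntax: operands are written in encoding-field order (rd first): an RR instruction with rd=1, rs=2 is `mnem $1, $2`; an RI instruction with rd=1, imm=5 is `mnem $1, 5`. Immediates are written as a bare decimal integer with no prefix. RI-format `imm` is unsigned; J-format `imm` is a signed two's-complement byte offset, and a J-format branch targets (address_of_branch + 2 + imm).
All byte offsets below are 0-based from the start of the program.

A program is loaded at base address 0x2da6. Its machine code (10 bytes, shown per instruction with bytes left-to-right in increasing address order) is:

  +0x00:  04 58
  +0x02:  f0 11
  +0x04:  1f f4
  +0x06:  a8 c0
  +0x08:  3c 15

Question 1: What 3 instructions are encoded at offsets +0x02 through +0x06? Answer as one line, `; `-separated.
minus $7, $12; ldi $0, 31; band $2, $10

off 0x02: read f0 11 as little → 0x11f0
  opcode bits[15:10]=0x4: minus/RR
  [9:6] rd=7 = $7
  [5:2] rs=12 = $12
off 0x04: read 1f f4 as little → 0xf41f
  opcode bits[15:10]=0x3d: ldi/RI
  [9:6] rd=0 = $0
  [5:0] imm=31 = 31
off 0x06: read a8 c0 as little → 0xc0a8
  opcode bits[15:10]=0x30: band/RR
  [9:6] rd=2 = $2
  [5:2] rs=10 = $10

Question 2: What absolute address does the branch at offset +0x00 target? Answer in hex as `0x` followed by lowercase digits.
@+00  little-endian(04 58) = 0x5804
  opcode bits[15:10]=0x16: goto/J
  imm@[9:0]=0x4 ⇒ 4
  target = base 0x2da6 + off 0x00 + 2 + imm 4 = 0x2dac

0x2dac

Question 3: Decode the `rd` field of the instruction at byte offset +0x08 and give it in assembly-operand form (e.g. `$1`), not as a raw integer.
off 0x08: read 3c 15 as little → 0x153c
  opcode bits[15:10]=0x5: or/RR
  rd: (w>>6)&0xf=0x4 → $4
  rs: (w>>2)&0xf=0xf → $15

$4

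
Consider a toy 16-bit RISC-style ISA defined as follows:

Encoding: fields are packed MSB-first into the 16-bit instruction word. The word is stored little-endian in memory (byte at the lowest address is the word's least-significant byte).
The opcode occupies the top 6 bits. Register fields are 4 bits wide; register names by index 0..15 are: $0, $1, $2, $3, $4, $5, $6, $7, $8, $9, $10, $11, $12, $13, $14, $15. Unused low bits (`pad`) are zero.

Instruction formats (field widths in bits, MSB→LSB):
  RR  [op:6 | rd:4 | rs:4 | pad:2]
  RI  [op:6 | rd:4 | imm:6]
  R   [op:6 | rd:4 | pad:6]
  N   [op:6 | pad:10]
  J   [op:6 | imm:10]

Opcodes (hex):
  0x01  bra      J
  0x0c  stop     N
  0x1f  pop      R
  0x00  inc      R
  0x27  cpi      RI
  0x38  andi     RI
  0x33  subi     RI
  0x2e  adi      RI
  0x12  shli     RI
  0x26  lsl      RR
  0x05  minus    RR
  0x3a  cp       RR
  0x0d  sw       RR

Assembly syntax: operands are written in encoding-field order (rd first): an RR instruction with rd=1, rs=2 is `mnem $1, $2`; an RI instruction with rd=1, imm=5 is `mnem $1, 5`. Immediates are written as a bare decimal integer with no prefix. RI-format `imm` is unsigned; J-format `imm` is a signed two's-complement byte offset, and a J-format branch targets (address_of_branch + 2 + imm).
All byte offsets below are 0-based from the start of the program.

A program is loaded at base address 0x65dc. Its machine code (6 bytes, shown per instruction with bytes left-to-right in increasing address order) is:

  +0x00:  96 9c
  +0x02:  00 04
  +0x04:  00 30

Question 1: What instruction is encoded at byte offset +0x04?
stop

[04] 00 30 → 0x3000
  opcode bits[15:10]=0xc: stop/N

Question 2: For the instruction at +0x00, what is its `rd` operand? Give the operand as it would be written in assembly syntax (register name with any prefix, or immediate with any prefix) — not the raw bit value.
+0x00: 96 9c ⇒ word 0x9c96 (little)
  top 6b → 0x27 → cpi [RI]
  rd: (w>>6)&0xf=0x2 → $2
  imm: (w>>0)&0x3f=0x16 → 22

$2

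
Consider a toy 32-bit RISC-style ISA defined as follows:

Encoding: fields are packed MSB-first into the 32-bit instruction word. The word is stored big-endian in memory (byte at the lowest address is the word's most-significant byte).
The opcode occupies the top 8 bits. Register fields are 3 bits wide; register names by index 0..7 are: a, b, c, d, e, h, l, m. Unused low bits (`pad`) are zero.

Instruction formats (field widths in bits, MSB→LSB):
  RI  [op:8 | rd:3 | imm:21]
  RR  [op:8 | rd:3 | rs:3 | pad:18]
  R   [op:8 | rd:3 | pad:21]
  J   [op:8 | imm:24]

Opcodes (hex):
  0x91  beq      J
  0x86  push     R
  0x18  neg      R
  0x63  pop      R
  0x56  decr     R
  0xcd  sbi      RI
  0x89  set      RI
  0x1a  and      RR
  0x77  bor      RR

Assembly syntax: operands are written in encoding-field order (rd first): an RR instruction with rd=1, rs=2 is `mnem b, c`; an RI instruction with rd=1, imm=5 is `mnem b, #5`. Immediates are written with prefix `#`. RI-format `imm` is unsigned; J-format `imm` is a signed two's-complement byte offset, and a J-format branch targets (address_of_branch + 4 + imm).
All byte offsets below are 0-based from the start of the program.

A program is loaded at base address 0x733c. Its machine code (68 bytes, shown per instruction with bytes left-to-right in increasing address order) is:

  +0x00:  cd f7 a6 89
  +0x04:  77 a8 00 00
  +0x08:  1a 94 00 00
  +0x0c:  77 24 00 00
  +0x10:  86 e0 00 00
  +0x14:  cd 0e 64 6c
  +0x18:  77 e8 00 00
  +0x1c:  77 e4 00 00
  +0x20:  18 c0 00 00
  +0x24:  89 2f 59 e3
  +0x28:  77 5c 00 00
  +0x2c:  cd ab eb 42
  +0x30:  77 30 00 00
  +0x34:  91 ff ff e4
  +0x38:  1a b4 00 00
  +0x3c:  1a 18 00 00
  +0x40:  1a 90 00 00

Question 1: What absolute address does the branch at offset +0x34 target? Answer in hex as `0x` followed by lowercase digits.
+0x34: 91 ff ff e4 ⇒ word 0x91ffffe4 (big)
  opcode bits[31:24]=0x91: beq/J
  imm@[23:0]=0xffffe4 (s24→-28) ⇒ #-28
  target = base 0x733c + off 0x34 + 4 + imm -28 = 0x7358

0x7358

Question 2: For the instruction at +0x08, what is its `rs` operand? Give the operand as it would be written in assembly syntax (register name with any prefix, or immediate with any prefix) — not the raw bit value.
h

+0x08: 1a 94 00 00 ⇒ word 0x1a940000 (big)
  opcode bits[31:24]=0x1a: and/RR
  rd: (w>>21)&0x7=0x4 → e
  rs: (w>>18)&0x7=0x5 → h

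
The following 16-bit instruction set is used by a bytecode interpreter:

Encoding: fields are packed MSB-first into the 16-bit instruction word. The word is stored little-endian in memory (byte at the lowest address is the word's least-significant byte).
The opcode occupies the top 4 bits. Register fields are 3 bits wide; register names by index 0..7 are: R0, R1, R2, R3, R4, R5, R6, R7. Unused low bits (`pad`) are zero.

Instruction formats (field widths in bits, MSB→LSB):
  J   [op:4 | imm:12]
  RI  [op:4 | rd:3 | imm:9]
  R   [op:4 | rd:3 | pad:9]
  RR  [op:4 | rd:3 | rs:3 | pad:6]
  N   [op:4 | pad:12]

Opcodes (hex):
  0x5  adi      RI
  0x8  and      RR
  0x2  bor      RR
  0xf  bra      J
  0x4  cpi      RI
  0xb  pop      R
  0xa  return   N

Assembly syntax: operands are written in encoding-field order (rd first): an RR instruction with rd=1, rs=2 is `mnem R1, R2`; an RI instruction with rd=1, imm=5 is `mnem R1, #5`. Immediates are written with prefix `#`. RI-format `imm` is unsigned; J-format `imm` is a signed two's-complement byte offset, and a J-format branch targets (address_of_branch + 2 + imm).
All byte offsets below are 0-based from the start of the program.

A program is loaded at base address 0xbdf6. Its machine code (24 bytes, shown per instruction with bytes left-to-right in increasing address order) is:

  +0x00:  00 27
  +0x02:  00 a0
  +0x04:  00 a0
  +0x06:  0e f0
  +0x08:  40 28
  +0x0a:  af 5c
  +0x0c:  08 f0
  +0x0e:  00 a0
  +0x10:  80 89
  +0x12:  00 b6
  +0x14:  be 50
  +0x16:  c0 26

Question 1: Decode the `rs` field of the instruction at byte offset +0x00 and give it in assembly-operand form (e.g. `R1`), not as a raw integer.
R4

off 0x00: read 00 27 as little → 0x2700
  opcode bits[15:12]=0x2: bor/RR
  [11:9] rd=3 = R3
  [8:6] rs=4 = R4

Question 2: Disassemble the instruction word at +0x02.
return

[02] 00 a0 → 0xa000
  op=0xa000>>12=0xa ⇒ return (N)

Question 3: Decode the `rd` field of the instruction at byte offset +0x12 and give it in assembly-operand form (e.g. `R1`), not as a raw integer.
+0x12: 00 b6 ⇒ word 0xb600 (little)
  op=0xb600>>12=0xb ⇒ pop (R)
  rd@[11:9]=0x3 ⇒ R3

R3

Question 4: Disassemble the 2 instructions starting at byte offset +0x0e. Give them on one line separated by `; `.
off 0x0e: read 00 a0 as little → 0xa000
  opcode bits[15:12]=0xa: return/N
off 0x10: read 80 89 as little → 0x8980
  opcode bits[15:12]=0x8: and/RR
  [11:9] rd=4 = R4
  [8:6] rs=6 = R6

return; and R4, R6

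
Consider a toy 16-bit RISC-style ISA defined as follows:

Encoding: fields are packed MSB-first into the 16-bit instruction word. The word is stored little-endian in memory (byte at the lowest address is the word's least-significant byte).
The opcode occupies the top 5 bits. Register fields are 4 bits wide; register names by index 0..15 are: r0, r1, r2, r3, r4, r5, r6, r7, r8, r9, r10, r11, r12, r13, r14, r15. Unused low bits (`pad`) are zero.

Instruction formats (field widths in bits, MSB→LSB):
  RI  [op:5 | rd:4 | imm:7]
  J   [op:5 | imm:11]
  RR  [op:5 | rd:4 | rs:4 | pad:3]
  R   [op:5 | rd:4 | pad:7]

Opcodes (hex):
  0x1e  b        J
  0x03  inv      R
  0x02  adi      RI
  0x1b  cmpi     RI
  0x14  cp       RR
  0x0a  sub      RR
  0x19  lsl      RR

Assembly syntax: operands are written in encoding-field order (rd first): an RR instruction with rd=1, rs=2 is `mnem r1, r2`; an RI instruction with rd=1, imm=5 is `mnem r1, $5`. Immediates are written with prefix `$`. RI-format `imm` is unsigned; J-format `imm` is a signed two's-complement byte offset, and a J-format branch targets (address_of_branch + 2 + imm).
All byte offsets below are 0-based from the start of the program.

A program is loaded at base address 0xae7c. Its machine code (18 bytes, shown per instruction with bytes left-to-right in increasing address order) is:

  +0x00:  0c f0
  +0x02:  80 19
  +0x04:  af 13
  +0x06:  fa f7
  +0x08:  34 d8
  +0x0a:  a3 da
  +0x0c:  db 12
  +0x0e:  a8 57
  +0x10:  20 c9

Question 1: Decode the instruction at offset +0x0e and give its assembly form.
@+0e  little-endian(a8 57) = 0x57a8
  op=0x57a8>>11=0xa ⇒ sub (RR)
  [10:7] rd=15 = r15
  [6:3] rs=5 = r5

sub r15, r5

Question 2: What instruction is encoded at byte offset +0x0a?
[0a] a3 da → 0xdaa3
  top 5b → 0x1b → cmpi [RI]
  rd: (w>>7)&0xf=0x5 → r5
  imm: (w>>0)&0x7f=0x23 → $35

cmpi r5, $35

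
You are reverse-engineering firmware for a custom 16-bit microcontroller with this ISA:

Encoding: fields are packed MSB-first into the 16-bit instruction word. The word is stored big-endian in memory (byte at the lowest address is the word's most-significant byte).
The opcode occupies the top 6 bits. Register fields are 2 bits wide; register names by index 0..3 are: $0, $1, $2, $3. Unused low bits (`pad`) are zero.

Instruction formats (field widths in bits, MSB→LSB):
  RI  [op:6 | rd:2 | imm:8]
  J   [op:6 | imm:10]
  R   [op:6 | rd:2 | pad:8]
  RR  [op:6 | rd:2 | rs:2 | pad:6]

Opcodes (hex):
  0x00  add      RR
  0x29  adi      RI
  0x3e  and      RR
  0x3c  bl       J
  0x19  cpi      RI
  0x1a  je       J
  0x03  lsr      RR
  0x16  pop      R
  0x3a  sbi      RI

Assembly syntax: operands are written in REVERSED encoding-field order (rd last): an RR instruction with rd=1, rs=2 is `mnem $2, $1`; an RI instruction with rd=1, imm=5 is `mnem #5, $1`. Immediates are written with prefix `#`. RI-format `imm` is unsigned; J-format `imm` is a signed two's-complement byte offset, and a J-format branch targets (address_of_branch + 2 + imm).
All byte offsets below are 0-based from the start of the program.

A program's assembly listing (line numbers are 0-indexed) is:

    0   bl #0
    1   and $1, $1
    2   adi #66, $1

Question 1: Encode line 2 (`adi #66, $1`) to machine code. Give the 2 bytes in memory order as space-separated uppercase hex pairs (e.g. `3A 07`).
A5 42

line 2 (adi): pack op=0x29:6|rd=1:2|imm=66:8 = 0xa542; big→ a5 42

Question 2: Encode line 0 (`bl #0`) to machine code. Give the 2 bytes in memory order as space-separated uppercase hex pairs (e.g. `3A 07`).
F0 00

0. bl fields op=0x3c:6|imm=0:10 → word f000h → f0 00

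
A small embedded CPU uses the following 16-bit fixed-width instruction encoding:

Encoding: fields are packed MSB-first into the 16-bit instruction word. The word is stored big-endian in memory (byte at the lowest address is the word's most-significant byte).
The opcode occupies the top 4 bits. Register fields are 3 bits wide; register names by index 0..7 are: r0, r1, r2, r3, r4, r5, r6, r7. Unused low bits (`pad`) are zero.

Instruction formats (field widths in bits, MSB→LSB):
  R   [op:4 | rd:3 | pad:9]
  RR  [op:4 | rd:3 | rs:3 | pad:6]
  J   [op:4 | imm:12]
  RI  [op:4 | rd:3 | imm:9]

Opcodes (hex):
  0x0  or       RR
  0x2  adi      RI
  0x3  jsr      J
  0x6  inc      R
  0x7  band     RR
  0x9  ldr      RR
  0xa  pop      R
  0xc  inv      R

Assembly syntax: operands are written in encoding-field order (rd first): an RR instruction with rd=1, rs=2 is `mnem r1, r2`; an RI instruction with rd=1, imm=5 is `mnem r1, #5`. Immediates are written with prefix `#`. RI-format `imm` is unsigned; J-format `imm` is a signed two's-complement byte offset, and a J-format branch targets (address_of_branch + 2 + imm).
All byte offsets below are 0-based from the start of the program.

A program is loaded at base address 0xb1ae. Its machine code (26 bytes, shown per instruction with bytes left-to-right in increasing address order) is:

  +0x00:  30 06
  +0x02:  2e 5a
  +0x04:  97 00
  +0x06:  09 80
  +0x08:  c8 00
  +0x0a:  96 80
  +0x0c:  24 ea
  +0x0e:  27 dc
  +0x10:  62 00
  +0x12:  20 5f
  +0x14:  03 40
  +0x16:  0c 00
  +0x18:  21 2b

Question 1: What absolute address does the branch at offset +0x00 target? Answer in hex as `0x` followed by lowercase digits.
off 0x00: read 30 06 as big → 0x3006
  op=0x3006>>12=0x3 ⇒ jsr (J)
  imm: (w>>0)&0xfff=0x6 → #6
  target = base 0xb1ae + off 0x00 + 2 + imm 6 = 0xb1b6

0xb1b6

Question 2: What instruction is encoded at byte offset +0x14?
or r1, r5

off 0x14: read 03 40 as big → 0x0340
  op=0x0340>>12=0x0 ⇒ or (RR)
  rd@[11:9]=0x1 ⇒ r1
  rs@[8:6]=0x5 ⇒ r5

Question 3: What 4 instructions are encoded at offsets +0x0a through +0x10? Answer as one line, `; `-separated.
ldr r3, r2; adi r2, #234; adi r3, #476; inc r1

+0x0a: 96 80 ⇒ word 0x9680 (big)
  op=0x9680>>12=0x9 ⇒ ldr (RR)
  rd@[11:9]=0x3 ⇒ r3
  rs@[8:6]=0x2 ⇒ r2
+0x0c: 24 ea ⇒ word 0x24ea (big)
  op=0x24ea>>12=0x2 ⇒ adi (RI)
  rd@[11:9]=0x2 ⇒ r2
  imm@[8:0]=0xea ⇒ #234
+0x0e: 27 dc ⇒ word 0x27dc (big)
  op=0x27dc>>12=0x2 ⇒ adi (RI)
  rd@[11:9]=0x3 ⇒ r3
  imm@[8:0]=0x1dc ⇒ #476
+0x10: 62 00 ⇒ word 0x6200 (big)
  op=0x6200>>12=0x6 ⇒ inc (R)
  rd@[11:9]=0x1 ⇒ r1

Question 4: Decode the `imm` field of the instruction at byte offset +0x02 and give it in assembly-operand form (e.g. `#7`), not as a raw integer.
+0x02: 2e 5a ⇒ word 0x2e5a (big)
  op=0x2e5a>>12=0x2 ⇒ adi (RI)
  rd@[11:9]=0x7 ⇒ r7
  imm@[8:0]=0x5a ⇒ #90

#90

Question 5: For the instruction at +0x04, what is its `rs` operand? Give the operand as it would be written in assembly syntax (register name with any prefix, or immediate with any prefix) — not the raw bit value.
[04] 97 00 → 0x9700
  top 4b → 0x9 → ldr [RR]
  [11:9] rd=3 = r3
  [8:6] rs=4 = r4

r4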